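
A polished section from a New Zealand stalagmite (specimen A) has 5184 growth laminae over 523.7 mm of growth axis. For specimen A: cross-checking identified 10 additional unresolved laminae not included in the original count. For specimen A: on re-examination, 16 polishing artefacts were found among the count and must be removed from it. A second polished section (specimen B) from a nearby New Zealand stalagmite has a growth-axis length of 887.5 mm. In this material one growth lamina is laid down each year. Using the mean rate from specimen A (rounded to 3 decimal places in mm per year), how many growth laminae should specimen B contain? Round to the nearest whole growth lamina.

8787 growth laminae

Specimen A: after corrections the count is 5184 − 16 + 10 = 5178 growth laminae.
A: Mean rate = 523.7 mm / 5178 years ≈ 0.101 mm per year.
B spans 887.5 / 0.101 = 8787.13 years ≈ 8787 growth laminae.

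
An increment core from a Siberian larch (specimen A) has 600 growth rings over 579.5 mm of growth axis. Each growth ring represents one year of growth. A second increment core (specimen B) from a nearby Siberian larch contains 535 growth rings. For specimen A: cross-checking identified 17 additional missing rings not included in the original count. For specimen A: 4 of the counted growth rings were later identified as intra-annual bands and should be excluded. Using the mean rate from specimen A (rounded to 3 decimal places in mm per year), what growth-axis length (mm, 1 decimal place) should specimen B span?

505.6 mm

Specimen A: correcting the raw count gives 600 − 4 + 17 = 613 true growth rings.
A: 579.5 mm over 613 years gives 579.5 / 613 ≈ 0.945 mm/yr.
B's length ≈ 0.945 × 535 = 505.6 mm.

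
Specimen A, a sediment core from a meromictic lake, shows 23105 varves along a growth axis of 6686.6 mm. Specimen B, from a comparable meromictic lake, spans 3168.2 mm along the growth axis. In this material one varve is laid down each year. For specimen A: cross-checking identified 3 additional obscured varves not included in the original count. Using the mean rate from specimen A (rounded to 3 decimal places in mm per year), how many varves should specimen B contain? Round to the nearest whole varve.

Specimen A: true varve count = 23105 + 3 = 23108.
A: Mean rate = 6686.6 mm / 23108 years ≈ 0.289 mm per year.
For B, 3168.2 / 0.289 = 10962.63 years ≈ 10963 varves.

10963 varves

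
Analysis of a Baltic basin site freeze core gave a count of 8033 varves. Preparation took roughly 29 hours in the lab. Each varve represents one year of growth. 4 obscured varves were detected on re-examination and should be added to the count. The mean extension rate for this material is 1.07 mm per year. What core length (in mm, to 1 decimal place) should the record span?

8599.6 mm

True varve count = 8033 + 4 = 8037.
8037 years at 1.07 mm/year gives 1.07 × 8037 = 8599.6 mm.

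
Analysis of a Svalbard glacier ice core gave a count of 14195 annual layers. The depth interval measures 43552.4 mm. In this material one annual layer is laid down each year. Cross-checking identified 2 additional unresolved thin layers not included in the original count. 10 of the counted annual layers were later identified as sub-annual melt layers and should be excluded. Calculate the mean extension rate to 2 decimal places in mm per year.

3.07 mm per year

True annual layer count = 14195 − 10 + 2 = 14187.
Mean rate = 43552.4 mm / 14187 years ≈ 3.07 mm per year.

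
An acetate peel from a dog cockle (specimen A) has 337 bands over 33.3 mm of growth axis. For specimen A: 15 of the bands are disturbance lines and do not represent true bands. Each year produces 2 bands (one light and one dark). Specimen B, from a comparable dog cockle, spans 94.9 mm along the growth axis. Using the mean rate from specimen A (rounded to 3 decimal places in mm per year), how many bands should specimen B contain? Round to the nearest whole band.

Specimen A: true band count = 337 − 15 = 322.
Specimen A: 322 bands at 2 per year is 322 / 2 = 161 years.
A: Extension rate ≈ 33.3 / 161 = 0.207 mm/yr.
B spans 94.9 / 0.207 = 458.45 years; at 2 bands per year that is 458.45 × 2 ≈ 917 bands.

917 bands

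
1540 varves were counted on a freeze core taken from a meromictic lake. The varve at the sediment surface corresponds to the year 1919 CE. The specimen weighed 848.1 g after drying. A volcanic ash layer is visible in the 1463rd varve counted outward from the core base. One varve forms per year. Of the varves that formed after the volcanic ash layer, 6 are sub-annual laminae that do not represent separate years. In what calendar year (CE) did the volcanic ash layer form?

1848 CE

The volcanic ash layer sits at varve 1463 from the core base, so 1540 − 1463 = 77 varves formed after it.
Excluding 6 false varves: 77 − 6 = 71.
The varve at the sediment surface is 1919 CE, so the volcanic ash layer dates to 1919 − 71 = 1848 CE.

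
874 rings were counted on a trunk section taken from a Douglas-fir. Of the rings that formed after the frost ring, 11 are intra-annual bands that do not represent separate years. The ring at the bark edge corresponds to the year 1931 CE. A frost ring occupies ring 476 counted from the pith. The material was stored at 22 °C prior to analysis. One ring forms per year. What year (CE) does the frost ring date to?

1544 CE

Between ring 476 and the bark edge there are 874 − 476 = 398 rings.
398 − 11 false = 387 true rings after the frost ring.
Counting back 387 years from 1931 CE places the frost ring in 1931 − 387 = 1544 CE.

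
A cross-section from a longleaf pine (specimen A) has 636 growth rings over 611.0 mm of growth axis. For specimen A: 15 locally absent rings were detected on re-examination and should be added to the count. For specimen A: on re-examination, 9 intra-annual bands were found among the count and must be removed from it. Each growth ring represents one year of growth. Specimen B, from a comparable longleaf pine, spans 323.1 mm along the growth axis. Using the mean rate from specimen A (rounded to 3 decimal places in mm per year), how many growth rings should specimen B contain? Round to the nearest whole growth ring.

Specimen A: after corrections the count is 636 − 9 + 15 = 642 growth rings.
A: Extension rate ≈ 611.0 / 642 = 0.952 mm per year.
For B, 323.1 / 0.952 = 339.39 years ≈ 339 growth rings.

339 growth rings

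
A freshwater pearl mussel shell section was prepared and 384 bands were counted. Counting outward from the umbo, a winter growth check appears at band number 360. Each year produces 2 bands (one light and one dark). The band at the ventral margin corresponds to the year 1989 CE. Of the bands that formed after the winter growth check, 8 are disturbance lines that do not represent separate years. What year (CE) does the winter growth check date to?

384 − 360 = 24 bands lie beyond the winter growth check toward the ventral margin.
24 − 8 false = 16 true bands after the winter growth check.
16 bands at 2 per year is 16 / 2 = 8 years.
1989 − 8 = 1981 CE.

1981 CE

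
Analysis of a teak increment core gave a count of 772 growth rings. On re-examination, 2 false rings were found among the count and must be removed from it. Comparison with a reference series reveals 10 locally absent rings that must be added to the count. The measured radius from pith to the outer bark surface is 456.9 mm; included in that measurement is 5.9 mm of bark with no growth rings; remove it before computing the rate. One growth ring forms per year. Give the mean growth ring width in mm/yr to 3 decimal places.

0.578 mm/yr

True growth ring count = 772 − 2 + 10 = 780.
Net length = 456.9 − 5.9 = 451.0 mm.
Mean rate = 451.0 mm / 780 years ≈ 0.578 mm/yr.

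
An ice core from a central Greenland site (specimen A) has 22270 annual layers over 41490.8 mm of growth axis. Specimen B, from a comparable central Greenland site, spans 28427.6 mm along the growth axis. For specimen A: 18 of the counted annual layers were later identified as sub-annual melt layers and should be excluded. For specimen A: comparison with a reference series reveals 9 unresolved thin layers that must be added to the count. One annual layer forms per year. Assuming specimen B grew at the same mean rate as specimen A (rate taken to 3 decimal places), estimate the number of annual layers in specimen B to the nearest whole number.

15251 annual layers

Specimen A: true annual layer count = 22270 − 18 + 9 = 22261.
A: Extension rate ≈ 41490.8 / 22261 = 1.864 mm/yr.
For B, 28427.6 / 1.864 = 15250.86 years ≈ 15251 annual layers.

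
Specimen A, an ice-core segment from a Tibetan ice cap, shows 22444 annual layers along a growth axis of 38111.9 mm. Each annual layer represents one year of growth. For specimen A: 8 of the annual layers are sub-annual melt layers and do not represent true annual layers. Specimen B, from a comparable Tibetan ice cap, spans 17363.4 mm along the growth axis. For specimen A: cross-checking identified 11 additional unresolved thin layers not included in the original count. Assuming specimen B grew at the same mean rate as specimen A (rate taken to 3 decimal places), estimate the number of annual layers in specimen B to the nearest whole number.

10226 annual layers

Specimen A: correcting the raw count gives 22444 − 8 + 11 = 22447 true annual layers.
A: 38111.9 mm over 22447 years gives 38111.9 / 22447 ≈ 1.698 mm/year.
For B, 17363.4 / 1.698 = 10225.80 years ≈ 10226 annual layers.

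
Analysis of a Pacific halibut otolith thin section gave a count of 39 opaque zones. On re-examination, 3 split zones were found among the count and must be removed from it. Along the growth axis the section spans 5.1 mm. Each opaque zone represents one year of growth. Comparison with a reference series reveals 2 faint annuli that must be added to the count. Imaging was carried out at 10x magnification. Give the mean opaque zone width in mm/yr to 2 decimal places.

After corrections the count is 39 − 3 + 2 = 38 opaque zones.
Mean rate = 5.1 mm / 38 years ≈ 0.13 mm/yr.

0.13 mm/yr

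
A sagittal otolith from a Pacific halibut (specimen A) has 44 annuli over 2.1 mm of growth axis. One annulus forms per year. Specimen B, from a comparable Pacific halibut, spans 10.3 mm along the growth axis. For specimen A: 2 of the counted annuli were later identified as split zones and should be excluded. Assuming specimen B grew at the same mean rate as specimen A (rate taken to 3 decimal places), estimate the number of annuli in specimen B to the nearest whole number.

Specimen A: after corrections the count is 44 − 2 = 42 annuli.
A: Mean rate = 2.1 mm / 42 years ≈ 0.050 mm per year.
Specimen B: 10.3 mm / 0.050 mm per year = 206.00 years ≈ 206 annuli.

206 annuli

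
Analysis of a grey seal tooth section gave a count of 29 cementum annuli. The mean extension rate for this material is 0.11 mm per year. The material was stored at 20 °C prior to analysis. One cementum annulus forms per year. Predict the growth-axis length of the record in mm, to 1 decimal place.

The record spans 29 years at 0.11 mm per year.
Predicted length = 0.11 mm/year × 29 years = 3.2 mm.

3.2 mm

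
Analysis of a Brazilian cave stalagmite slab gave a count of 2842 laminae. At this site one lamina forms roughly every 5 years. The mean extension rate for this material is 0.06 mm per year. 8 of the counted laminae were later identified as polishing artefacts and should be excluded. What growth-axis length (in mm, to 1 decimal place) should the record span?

850.2 mm

True lamina count = 2842 − 8 = 2834.
2834 laminae at 5 years each span 2834 × 5 = 14170 years.
14170 years at 0.06 mm/year gives 0.06 × 14170 = 850.2 mm.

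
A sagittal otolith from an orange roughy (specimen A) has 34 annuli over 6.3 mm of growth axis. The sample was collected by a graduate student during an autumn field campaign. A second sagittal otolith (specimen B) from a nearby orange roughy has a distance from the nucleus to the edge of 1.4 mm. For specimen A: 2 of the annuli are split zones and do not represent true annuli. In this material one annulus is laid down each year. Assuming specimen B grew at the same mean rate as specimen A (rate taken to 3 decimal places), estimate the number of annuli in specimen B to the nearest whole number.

Specimen A: true annulus count = 34 − 2 = 32.
A: Extension rate ≈ 6.3 / 32 = 0.197 mm per year.
For B, 1.4 / 0.197 = 7.11 years ≈ 7 annuli.

7 annuli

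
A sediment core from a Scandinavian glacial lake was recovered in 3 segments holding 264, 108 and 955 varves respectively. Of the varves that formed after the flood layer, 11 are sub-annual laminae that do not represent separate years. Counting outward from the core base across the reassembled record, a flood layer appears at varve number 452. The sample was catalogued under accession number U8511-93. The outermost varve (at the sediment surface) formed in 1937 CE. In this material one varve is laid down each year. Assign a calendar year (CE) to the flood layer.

Total varves = 264 + 108 + 955 = 1327.
Between varve 452 and the sediment surface there are 1327 − 452 = 875 varves.
Excluding 11 false varves: 875 − 11 = 864.
The varve at the sediment surface is 1937 CE, so the flood layer dates to 1937 − 864 = 1073 CE.

1073 CE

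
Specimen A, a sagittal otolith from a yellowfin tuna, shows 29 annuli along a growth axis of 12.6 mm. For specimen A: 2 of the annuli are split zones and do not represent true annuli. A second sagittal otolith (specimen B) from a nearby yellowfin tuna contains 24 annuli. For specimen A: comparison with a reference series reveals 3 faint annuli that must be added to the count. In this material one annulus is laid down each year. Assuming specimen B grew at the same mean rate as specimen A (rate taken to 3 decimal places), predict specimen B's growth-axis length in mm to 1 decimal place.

Specimen A: correcting the raw count gives 29 − 2 + 3 = 30 true annuli.
A: Mean rate = 12.6 mm / 30 years ≈ 0.420 mm/yr.
For B, 0.420 mm/year × 24 years = 10.1 mm.

10.1 mm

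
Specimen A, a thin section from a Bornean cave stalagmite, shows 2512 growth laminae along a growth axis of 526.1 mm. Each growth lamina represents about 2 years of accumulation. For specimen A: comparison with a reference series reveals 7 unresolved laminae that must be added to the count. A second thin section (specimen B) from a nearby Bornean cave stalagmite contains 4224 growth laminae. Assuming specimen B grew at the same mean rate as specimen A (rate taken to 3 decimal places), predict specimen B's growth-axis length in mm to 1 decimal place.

Specimen A: correcting the raw count gives 2512 + 7 = 2519 true growth laminae.
Specimen A: 2519 growth laminae at 2 years each span 2519 × 2 = 5038 years.
A: Mean rate = 526.1 mm / 5038 years ≈ 0.104 mm/year.
Specimen B: multiplying by 2 years per growth lamina: 4224 × 2 = 8448 years. Length of B = 0.104 × 8448 = 878.6 mm.

878.6 mm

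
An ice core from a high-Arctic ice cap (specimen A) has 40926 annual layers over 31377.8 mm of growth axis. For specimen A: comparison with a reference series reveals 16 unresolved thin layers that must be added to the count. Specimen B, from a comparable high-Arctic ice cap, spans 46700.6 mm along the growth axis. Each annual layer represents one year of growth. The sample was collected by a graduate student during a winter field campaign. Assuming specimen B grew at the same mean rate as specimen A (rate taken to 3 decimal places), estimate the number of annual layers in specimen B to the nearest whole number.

Specimen A: correcting the raw count gives 40926 + 16 = 40942 true annual layers.
A: Mean rate = 31377.8 mm / 40942 years ≈ 0.766 mm per year.
B spans 46700.6 / 0.766 = 60966.84 years ≈ 60967 annual layers.

60967 annual layers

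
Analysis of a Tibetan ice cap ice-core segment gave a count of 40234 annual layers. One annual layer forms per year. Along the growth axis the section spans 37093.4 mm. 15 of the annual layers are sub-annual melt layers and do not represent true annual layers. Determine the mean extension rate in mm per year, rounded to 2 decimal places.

Correcting the raw count gives 40234 − 15 = 40219 true annual layers.
37093.4 mm over 40219 years gives 37093.4 / 40219 ≈ 0.92 mm per year.

0.92 mm per year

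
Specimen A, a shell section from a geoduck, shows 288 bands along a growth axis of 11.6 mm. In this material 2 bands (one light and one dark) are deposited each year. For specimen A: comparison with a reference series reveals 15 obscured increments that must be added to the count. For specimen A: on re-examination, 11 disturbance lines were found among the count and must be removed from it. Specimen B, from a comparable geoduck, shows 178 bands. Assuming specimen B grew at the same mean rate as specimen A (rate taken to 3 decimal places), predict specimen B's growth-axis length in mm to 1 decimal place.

7.0 mm

Specimen A: correcting the raw count gives 288 − 11 + 15 = 292 true bands.
Specimen A: 292 bands at 2 per year is 292 / 2 = 146 years.
A: Extension rate ≈ 11.6 / 146 = 0.079 mm/yr.
Specimen B: with 2 bands per year, 178 / 2 = 89 years. Length of B = 0.079 × 89 = 7.0 mm.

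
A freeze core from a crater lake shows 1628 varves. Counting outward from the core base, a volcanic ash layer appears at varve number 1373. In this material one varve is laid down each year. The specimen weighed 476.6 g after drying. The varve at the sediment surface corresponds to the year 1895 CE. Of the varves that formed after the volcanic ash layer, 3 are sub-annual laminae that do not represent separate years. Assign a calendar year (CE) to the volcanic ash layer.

1643 CE

1628 − 1373 = 255 varves lie beyond the volcanic ash layer toward the sediment surface.
Excluding 3 false varves: 255 − 3 = 252.
Counting back 252 years from 1895 CE places the volcanic ash layer in 1895 − 252 = 1643 CE.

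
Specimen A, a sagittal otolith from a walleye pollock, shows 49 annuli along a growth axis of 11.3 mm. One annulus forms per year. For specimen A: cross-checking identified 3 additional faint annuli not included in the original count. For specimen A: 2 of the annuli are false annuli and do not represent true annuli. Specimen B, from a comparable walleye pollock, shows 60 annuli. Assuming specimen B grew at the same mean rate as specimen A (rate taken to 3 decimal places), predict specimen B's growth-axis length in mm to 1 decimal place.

13.6 mm

Specimen A: after corrections the count is 49 − 2 + 3 = 50 annuli.
A: 11.3 mm over 50 years gives 11.3 / 50 ≈ 0.226 mm/yr.
For B, 0.226 mm/year × 60 years = 13.6 mm.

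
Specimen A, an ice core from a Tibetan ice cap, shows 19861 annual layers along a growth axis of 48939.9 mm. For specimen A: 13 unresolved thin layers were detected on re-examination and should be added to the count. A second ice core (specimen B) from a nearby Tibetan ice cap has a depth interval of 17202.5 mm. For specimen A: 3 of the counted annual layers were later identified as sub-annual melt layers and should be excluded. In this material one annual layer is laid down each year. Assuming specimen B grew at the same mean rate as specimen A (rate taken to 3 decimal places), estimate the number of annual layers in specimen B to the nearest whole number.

Specimen A: adjusted count: 19861 − 3 + 13 = 19871 annual layers.
A: Mean rate = 48939.9 mm / 19871 years ≈ 2.463 mm/yr.
Specimen B: 17202.5 mm / 2.463 mm per year = 6984.37 years ≈ 6984 annual layers.

6984 annual layers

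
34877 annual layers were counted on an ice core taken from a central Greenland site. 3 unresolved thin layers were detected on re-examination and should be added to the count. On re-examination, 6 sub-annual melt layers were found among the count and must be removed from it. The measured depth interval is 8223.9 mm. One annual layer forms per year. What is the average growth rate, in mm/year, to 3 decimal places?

0.236 mm/year

Adjusted count: 34877 − 6 + 3 = 34874 annual layers.
Mean rate = 8223.9 mm / 34874 years ≈ 0.236 mm/year.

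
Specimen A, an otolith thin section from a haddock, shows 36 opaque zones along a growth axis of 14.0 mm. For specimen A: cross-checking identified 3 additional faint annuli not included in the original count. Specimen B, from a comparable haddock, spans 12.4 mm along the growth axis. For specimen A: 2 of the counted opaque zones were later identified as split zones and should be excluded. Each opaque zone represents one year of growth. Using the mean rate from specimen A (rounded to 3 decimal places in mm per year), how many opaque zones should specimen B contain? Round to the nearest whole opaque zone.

33 opaque zones

Specimen A: correcting the raw count gives 36 − 2 + 3 = 37 true opaque zones.
A: 14.0 mm over 37 years gives 14.0 / 37 ≈ 0.378 mm/year.
For B, 12.4 / 0.378 = 32.80 years ≈ 33 opaque zones.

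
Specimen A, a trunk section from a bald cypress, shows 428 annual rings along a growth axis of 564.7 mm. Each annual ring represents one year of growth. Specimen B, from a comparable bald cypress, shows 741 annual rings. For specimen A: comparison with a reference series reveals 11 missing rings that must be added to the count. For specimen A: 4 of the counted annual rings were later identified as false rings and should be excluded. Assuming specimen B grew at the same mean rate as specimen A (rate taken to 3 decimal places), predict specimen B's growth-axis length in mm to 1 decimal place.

Specimen A: adjusted count: 428 − 4 + 11 = 435 annual rings.
A: Extension rate ≈ 564.7 / 435 = 1.298 mm/yr.
B's length ≈ 1.298 × 741 = 961.8 mm.

961.8 mm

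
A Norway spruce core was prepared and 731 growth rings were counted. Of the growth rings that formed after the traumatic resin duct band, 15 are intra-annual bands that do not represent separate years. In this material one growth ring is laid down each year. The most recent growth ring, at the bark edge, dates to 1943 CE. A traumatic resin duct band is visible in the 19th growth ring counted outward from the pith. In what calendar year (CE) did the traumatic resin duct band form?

1246 CE

Between growth ring 19 and the bark edge there are 731 − 19 = 712 growth rings.
Excluding 15 false growth rings: 712 − 15 = 697.
The growth ring at the bark edge is 1943 CE, so the traumatic resin duct band dates to 1943 − 697 = 1246 CE.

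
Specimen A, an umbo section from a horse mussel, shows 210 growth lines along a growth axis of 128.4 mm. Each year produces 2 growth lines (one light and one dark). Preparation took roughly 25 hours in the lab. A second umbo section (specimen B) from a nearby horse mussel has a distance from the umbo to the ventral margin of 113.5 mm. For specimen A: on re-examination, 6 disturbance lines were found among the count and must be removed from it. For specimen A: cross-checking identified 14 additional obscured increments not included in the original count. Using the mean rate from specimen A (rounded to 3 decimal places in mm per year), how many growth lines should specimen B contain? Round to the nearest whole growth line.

193 growth lines

Specimen A: true growth line count = 210 − 6 + 14 = 218.
Specimen A: dividing by 2 growth lines per year: 218 / 2 = 109 years.
A: Extension rate ≈ 128.4 / 109 = 1.178 mm/year.
Specimen B: 113.5 mm / 1.178 mm per year = 96.35 years; at 2 growth lines per year that is 96.35 × 2 ≈ 193 growth lines.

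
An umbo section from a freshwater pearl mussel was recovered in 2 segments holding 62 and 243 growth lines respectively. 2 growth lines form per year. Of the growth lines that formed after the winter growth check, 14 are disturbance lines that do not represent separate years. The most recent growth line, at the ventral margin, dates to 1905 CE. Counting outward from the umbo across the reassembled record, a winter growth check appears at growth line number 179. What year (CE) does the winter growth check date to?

Total growth lines = 62 + 243 = 305.
Between growth line 179 and the ventral margin there are 305 − 179 = 126 growth lines.
Removing the 14 false growth lines leaves 126 − 14 = 112 true growth lines beyond the winter growth check.
112 growth lines at 2 per year is 112 / 2 = 56 years.
1905 − 56 = 1849 CE.

1849 CE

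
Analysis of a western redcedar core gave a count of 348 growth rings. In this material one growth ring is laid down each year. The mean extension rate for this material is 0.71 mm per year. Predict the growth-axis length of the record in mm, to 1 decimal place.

348 years of growth are recorded.
348 years at 0.71 mm/year gives 0.71 × 348 = 247.1 mm.

247.1 mm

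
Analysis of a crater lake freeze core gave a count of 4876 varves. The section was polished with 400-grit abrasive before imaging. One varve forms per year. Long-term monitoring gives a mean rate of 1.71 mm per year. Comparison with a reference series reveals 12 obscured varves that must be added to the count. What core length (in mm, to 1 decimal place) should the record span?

Correcting the raw count gives 4876 + 12 = 4888 true varves.
Length ≈ 1.71 × 4888 = 8358.5 mm.

8358.5 mm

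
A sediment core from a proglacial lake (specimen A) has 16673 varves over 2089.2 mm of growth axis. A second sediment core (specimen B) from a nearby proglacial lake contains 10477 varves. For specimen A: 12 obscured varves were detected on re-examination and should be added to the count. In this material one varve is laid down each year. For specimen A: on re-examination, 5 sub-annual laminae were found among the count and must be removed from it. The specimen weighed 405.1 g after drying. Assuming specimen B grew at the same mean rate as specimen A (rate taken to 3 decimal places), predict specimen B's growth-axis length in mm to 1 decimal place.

1309.6 mm

Specimen A: after corrections the count is 16673 − 5 + 12 = 16680 varves.
A: Mean rate = 2089.2 mm / 16680 years ≈ 0.125 mm/year.
B's length ≈ 0.125 × 10477 = 1309.6 mm.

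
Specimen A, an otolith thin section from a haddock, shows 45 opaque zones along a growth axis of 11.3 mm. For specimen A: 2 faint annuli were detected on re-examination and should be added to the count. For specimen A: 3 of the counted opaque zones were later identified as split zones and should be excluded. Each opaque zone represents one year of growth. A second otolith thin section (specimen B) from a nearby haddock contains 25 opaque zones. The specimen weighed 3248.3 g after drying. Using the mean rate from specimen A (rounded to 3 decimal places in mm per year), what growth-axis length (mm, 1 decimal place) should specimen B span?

Specimen A: correcting the raw count gives 45 − 3 + 2 = 44 true opaque zones.
A: Extension rate ≈ 11.3 / 44 = 0.257 mm/yr.
For B, 0.257 mm/year × 25 years = 6.4 mm.

6.4 mm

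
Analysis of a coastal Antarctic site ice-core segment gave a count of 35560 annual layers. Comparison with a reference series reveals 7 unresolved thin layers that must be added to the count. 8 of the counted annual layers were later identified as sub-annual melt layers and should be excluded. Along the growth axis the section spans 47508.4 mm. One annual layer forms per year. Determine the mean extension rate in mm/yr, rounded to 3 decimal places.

1.336 mm/yr

Adjusted count: 35560 − 8 + 7 = 35559 annual layers.
Mean rate = 47508.4 mm / 35559 years ≈ 1.336 mm/yr.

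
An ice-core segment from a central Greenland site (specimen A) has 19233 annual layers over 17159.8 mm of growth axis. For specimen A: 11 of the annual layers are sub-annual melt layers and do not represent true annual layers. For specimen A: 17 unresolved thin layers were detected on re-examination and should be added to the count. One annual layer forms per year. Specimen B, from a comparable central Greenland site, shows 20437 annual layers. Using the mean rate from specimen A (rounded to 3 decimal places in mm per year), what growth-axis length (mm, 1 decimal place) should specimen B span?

Specimen A: true annual layer count = 19233 − 11 + 17 = 19239.
A: Extension rate ≈ 17159.8 / 19239 = 0.892 mm/year.
Length of B = 0.892 × 20437 = 18229.8 mm.

18229.8 mm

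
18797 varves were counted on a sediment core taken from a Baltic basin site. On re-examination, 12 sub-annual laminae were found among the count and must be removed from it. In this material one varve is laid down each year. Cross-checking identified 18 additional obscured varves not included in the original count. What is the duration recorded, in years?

True varve count = 18797 − 12 + 18 = 18803.
One varve per year makes the duration 18803 years.

18803 years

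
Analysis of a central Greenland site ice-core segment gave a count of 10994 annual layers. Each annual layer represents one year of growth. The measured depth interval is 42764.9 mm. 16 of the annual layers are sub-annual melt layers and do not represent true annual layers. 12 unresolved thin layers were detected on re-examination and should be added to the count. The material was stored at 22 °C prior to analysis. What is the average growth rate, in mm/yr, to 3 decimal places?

Adjusted count: 10994 − 16 + 12 = 10990 annual layers.
42764.9 mm over 10990 years gives 42764.9 / 10990 ≈ 3.891 mm/yr.

3.891 mm/yr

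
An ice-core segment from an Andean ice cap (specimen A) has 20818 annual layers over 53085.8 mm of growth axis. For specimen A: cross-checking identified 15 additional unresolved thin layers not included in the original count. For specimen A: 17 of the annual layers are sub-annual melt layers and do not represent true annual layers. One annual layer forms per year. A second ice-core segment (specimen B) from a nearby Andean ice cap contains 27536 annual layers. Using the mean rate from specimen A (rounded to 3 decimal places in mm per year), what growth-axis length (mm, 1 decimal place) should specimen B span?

70216.8 mm

Specimen A: true annual layer count = 20818 − 17 + 15 = 20816.
A: Extension rate ≈ 53085.8 / 20816 = 2.550 mm per year.
Length of B = 2.550 × 27536 = 70216.8 mm.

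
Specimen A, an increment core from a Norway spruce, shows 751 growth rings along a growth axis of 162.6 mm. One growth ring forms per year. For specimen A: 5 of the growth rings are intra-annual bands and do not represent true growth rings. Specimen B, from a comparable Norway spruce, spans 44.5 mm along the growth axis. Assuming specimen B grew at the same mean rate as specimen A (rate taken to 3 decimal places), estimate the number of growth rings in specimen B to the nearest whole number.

Specimen A: correcting the raw count gives 751 − 5 = 746 true growth rings.
A: 162.6 mm over 746 years gives 162.6 / 746 ≈ 0.218 mm/year.
Specimen B: 44.5 mm / 0.218 mm per year = 204.13 years ≈ 204 growth rings.

204 growth rings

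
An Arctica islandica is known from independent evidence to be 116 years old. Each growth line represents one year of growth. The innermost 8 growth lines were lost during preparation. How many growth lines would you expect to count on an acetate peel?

At one growth line per year, 116 years correspond to 116 growth lines.
Less the 8 uncaptured growth lines: 116 − 8 = 108.

108 growth lines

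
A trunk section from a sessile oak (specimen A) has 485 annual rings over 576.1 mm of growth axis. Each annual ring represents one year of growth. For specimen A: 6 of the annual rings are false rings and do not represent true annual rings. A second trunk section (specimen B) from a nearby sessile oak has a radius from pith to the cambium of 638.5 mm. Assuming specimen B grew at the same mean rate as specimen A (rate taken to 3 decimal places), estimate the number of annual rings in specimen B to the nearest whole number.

531 annual rings

Specimen A: correcting the raw count gives 485 − 6 = 479 true annual rings.
A: Mean rate = 576.1 mm / 479 years ≈ 1.203 mm/year.
Specimen B: 638.5 mm / 1.203 mm per year = 530.76 years ≈ 531 annual rings.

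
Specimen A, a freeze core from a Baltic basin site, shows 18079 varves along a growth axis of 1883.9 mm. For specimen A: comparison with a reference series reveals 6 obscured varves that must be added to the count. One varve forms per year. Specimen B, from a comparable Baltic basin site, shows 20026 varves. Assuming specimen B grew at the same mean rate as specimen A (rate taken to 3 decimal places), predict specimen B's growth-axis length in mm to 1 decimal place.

Specimen A: after corrections the count is 18079 + 6 = 18085 varves.
A: 1883.9 mm over 18085 years gives 1883.9 / 18085 ≈ 0.104 mm per year.
B's length ≈ 0.104 × 20026 = 2082.7 mm.

2082.7 mm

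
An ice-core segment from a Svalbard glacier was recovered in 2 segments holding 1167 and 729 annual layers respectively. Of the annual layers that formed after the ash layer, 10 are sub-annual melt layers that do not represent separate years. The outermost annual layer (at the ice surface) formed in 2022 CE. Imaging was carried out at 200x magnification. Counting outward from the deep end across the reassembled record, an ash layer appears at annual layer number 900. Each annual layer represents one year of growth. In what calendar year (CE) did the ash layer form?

1036 CE

Total annual layers = 1167 + 729 = 1896.
The ash layer sits at annual layer 900 from the deep end, so 1896 − 900 = 996 annual layers formed after it.
Removing the 10 false annual layers leaves 996 − 10 = 986 true annual layers beyond the ash layer.
The annual layer at the ice surface is 2022 CE, so the ash layer dates to 2022 − 986 = 1036 CE.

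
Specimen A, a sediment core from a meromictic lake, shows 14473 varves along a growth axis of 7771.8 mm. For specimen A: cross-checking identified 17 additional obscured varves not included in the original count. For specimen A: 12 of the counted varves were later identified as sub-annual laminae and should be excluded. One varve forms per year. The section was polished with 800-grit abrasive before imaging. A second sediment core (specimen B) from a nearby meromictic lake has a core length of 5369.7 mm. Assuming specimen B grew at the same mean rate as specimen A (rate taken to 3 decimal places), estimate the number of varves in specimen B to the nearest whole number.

9999 varves

Specimen A: after corrections the count is 14473 − 12 + 17 = 14478 varves.
A: Extension rate ≈ 7771.8 / 14478 = 0.537 mm/yr.
B spans 5369.7 / 0.537 = 9999.44 years ≈ 9999 varves.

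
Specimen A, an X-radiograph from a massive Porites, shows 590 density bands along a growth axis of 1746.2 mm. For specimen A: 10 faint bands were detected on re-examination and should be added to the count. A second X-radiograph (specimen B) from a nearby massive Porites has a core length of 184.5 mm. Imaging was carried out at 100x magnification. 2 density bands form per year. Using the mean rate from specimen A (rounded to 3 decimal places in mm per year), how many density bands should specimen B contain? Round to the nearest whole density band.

Specimen A: correcting the raw count gives 590 + 10 = 600 true density bands.
Specimen A: 600 density bands at 2 per year is 600 / 2 = 300 years.
A: Mean rate = 1746.2 mm / 300 years ≈ 5.821 mm per year.
For B, 184.5 / 5.821 = 31.70 years; at 2 density bands per year that is 31.70 × 2 ≈ 63 density bands.

63 density bands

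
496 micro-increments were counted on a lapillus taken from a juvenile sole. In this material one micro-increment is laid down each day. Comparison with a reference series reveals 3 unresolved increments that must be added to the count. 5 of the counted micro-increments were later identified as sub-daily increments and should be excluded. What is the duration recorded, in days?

494 d

Correcting the raw count gives 496 − 5 + 3 = 494 true micro-increments.
At one micro-increment per day, that is 494 days.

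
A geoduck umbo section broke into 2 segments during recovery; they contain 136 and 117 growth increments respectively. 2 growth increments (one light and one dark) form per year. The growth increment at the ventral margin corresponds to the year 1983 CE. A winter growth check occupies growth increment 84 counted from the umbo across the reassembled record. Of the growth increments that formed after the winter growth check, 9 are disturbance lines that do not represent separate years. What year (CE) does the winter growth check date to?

Total growth increments = 136 + 117 = 253.
Between growth increment 84 and the ventral margin there are 253 − 84 = 169 growth increments.
Removing the 9 false growth increments leaves 169 − 9 = 160 true growth increments beyond the winter growth check.
With 2 growth increments per year, 160 / 2 = 80 years.
Counting back 80 years from 1983 CE places the winter growth check in 1983 − 80 = 1903 CE.

1903 CE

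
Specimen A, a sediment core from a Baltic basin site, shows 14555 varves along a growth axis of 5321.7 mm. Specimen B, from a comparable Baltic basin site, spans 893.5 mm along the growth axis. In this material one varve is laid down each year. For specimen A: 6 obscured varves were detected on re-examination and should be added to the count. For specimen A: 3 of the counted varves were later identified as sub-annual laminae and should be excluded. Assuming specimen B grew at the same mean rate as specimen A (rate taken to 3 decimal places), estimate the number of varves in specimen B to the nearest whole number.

Specimen A: correcting the raw count gives 14555 − 3 + 6 = 14558 true varves.
A: Mean rate = 5321.7 mm / 14558 years ≈ 0.366 mm/year.
B spans 893.5 / 0.366 = 2441.26 years ≈ 2441 varves.

2441 varves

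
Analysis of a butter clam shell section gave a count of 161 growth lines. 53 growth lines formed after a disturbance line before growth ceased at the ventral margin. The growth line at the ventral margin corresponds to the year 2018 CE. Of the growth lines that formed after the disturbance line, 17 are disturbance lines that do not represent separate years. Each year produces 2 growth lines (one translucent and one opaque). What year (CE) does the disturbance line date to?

2000 CE

There are 53 growth lines younger than the disturbance line.
Removing the 17 false growth lines leaves 53 − 17 = 36 true growth lines beyond the disturbance line.
Dividing by 2 growth lines per year: 36 / 2 = 18 years.
The growth line at the ventral margin is 2018 CE, so the disturbance line dates to 2018 − 18 = 2000 CE.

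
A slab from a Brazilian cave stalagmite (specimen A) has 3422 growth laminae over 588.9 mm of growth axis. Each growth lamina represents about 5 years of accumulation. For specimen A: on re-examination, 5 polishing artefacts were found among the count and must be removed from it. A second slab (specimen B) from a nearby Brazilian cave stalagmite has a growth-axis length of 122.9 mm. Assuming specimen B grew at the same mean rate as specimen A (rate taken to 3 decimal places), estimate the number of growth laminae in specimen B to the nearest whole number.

Specimen A: true growth lamina count = 3422 − 5 = 3417.
Specimen A: 3417 growth laminae at 5 years each span 3417 × 5 = 17085 years.
A: Extension rate ≈ 588.9 / 17085 = 0.034 mm/year.
For B, 122.9 / 0.034 = 3614.71 years; at 5 years per growth lamina that is 3614.71 / 5 ≈ 723 growth laminae.

723 growth laminae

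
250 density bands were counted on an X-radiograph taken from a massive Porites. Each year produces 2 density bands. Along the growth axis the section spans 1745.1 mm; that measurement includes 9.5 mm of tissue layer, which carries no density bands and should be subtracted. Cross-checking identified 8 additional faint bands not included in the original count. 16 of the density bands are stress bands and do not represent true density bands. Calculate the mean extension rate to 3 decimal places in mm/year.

After corrections the count is 250 − 16 + 8 = 242 density bands.
With 2 density bands per year, 242 / 2 = 121 years.
Net length = 1745.1 − 9.5 = 1735.6 mm.
1735.6 mm over 121 years gives 1735.6 / 121 ≈ 14.344 mm/year.

14.344 mm/year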